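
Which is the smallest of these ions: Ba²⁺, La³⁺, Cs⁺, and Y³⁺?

Electron counts and nuclear charges: Y³⁺ has 36 e⁻ (Z=39), La³⁺ has 54 e⁻ (Z=57), Ba²⁺ has 54 e⁻ (Z=56), Cs⁺ has 54 e⁻ (Z=55). Y³⁺ < La³⁺ (same group, period 5 vs 6); La³⁺ < Ba²⁺ (both 54 e⁻, Z=57>56); Ba²⁺ < Cs⁺ (isoelectronic, higher Z=56 is smaller).

Y³⁺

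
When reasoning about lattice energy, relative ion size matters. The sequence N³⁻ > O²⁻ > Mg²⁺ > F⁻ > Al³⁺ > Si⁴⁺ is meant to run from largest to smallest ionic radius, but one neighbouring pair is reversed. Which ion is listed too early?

Mg²⁺

The pair Mg²⁺, F⁻ is the wrong way round — Mg²⁺ and F⁻ share 10 electrons; the higher nuclear charge on Mg (Z=12) contracts it more, so Mg²⁺ < F⁻. All other adjacent pairs agree with periodic trends, so Mg²⁺ is the misplaced ion.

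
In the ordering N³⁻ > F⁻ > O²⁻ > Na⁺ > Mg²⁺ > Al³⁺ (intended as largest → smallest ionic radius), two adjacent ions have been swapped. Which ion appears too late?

O²⁻

Check each adjacent pair. F⁻ and O²⁻ are reversed: they are isoelectronic (10 e⁻) and F has more protons than O (9 vs 8), making F⁻ smaller. No other neighbouring pair contradicts the periodic trends, so O²⁻ is the ion listed too late.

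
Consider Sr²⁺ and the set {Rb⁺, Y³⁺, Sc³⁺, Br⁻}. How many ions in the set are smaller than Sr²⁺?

Work out protons and electrons: Sc³⁺ (Z=21, 18 e⁻), Y³⁺ (Z=39, 36 e⁻), Sr²⁺ (Z=38, 36 e⁻), Rb⁺ (Z=37, 36 e⁻), Br⁻ (Z=35, 36 e⁻). Sc³⁺ < Y³⁺ (same group, period 4 vs 5); Y³⁺ < Sr²⁺ (isoelectronic, higher Z=39 is smaller); Sr²⁺ < Rb⁺ (isoelectronic, higher Z=38 is smaller); Rb⁺ < Br⁻ (both 36 e⁻, Z=37>35).
Placing each against Sr²⁺: smaller — Sc³⁺, Y³⁺; larger — Rb⁺, Br⁻. Count: 2.

2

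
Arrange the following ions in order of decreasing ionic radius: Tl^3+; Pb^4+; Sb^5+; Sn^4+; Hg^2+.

Hg^2+ > Tl^3+ > Pb^4+ > Sn^4+ > Sb^5+

First list Z and electron count for each: Sb^5+ (Z=51, 46 e⁻), Sn^4+ (Z=50, 46 e⁻), Pb^4+ (Z=82, 78 e⁻), Tl^3+ (Z=81, 78 e⁻), Hg^2+ (Z=80, 78 e⁻). Sb^5+ < Sn^4+ (both 46 e⁻, Z=51>50); Sn^4+ < Pb^4+ (same group, period 5 vs 6); Pb^4+ < Tl^3+ (isoelectronic, higher Z=82 is smaller); Tl^3+ < Hg^2+ (both 78 e⁻, Z=81>80).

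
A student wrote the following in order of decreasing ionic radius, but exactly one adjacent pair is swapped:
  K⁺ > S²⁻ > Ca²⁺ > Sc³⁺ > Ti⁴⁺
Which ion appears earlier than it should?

Scanning neighbour by neighbour, only K⁺/S²⁻ violates a trend: both have 18 electrons but Z(K)=19 > Z(S)=16, so K⁺ should be the smaller of the two. That makes K⁺ the one sitting a position early relative to where it belongs.

K⁺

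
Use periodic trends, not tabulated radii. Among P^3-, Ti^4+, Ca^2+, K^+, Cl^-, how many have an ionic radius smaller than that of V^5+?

These species are isoelectronic with 18 electrons. The only difference is the number of protons: V^5+ (Z=23), Ti^4+ (Z=22), Ca^2+ (Z=20), K^+ (Z=19), Cl^- (Z=17), P^3- (Z=15). The strongest nuclear pull (V^5+) gives the smallest ion.
Overall: V^5+ < Ti^4+ < Ca^2+ < K^+ < Cl^- < P^3-. V^5+ has 0 below it and 5 above. Count: 0.

0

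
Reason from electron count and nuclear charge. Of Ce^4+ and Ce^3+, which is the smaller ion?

Same element, different charge: the more highly charged cation has fewer electrons and a greater effective nuclear charge per electron, making Ce^4+ the smallest.

Ce^4+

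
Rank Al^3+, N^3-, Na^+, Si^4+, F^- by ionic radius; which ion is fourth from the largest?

Al^3+

These species are isoelectronic with 10 electrons. The only difference is the number of protons: Si^4+ (Z=14), Al^3+ (Z=13), Na^+ (Z=11), F^- (Z=9), N^3- (Z=7). The strongest nuclear pull (Si^4+) gives the smallest ion.
Full ascending order: Si^4+ < Al^3+ < Na^+ < F^- < N^3-. Counting from the largest, position 4 is Al^3+.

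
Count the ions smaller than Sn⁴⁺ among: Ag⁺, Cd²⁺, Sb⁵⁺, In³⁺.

Isoelectronic series (46 e⁻ each). Size is set by nuclear charge: more protons means a smaller ion. Sb⁵⁺ (Z=51), Sn⁴⁺ (Z=50), In³⁺ (Z=49), Cd²⁺ (Z=48), Ag⁺ (Z=47).
Overall: Sb⁵⁺ < Sn⁴⁺ < In³⁺ < Cd²⁺ < Ag⁺. Sn⁴⁺ has 1 below it and 3 above. Count: 1.

1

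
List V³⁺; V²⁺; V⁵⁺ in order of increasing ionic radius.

V⁵⁺ < V³⁺ < V²⁺

Same element, different charge: the more highly charged cation has fewer electrons and a greater effective nuclear charge per electron, making V⁵⁺ the smallest.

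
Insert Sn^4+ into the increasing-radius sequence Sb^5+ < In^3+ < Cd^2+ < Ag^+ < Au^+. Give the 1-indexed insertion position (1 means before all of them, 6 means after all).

Tabulating Z and e⁻: Sb^5+ has 46 e⁻ (Z=51), Sn^4+ has 46 e⁻ (Z=50), In^3+ has 46 e⁻ (Z=49), Cd^2+ has 46 e⁻ (Z=48), Ag^+ has 46 e⁻ (Z=47), Au^+ has 78 e⁻ (Z=79). Sb^5+ < Sn^4+ (isoelectronic, higher Z=51 is smaller); Sn^4+ < In^3+ (both 46 e⁻, Z=50>49); In^3+ < Cd^2+ (both 46 e⁻, Z=49>48); Cd^2+ < Ag^+ (isoelectronic, higher Z=48 is smaller); Ag^+ < Au^+ (same group, 1 shell fewer).
The complete sequence is Sb^5+ < Sn^4+ < In^3+ < Cd^2+ < Ag^+ < Au^+. Sn^4+ sits at position 2.

2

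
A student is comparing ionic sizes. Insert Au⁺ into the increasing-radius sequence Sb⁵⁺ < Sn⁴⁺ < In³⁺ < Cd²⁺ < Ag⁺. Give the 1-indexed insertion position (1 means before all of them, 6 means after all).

6

Tabulating Z and e⁻: Sb⁵⁺ (Z=51, 46 e⁻), Sn⁴⁺ (Z=50, 46 e⁻), In³⁺ (Z=49, 46 e⁻), Cd²⁺ (Z=48, 46 e⁻), Ag⁺ (Z=47, 46 e⁻), Au⁺ (Z=79, 78 e⁻). Sb⁵⁺ < Sn⁴⁺ (both 46 e⁻, Z=51>50); Sn⁴⁺ < In³⁺ (both 46 e⁻, Z=50>49); In³⁺ < Cd²⁺ (both 46 e⁻, Z=49>48); Cd²⁺ < Ag⁺ (isoelectronic, higher Z=48 is smaller); Ag⁺ < Au⁺ (same group, period 5 vs 6).
Putting Au⁺ in gives Sb⁵⁺ < Sn⁴⁺ < In³⁺ < Cd²⁺ < Ag⁺ < Au⁺; it lands at slot 6.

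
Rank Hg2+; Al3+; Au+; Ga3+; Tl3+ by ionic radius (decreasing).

Work out protons and electrons: Al3+ has 10 e⁻ (Z=13), Ga3+ has 28 e⁻ (Z=31), Tl3+ has 78 e⁻ (Z=81), Hg2+ has 78 e⁻ (Z=80), Au+ has 78 e⁻ (Z=79). Al3+ < Ga3+ (same group, period 3 vs 4); Ga3+ < Tl3+ (same group, 2 shells fewer); Tl3+ < Hg2+ (both 78 e⁻, Z=81>80); Hg2+ < Au+ (isoelectronic, higher Z=80 is smaller).

Au+ > Hg2+ > Tl3+ > Ga3+ > Al3+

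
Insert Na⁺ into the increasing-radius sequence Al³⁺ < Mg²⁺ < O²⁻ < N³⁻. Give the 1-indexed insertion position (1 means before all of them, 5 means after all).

3

All of these have 10 electrons (isoelectronic). With the same electron cloud, the ion with the most protons pulls it in tightest. Nuclear charges: Al³⁺ (Z=13), Mg²⁺ (Z=12), Na⁺ (Z=11), O²⁻ (Z=8), N³⁻ (Z=7). Highest Z is smallest.
The complete sequence is Al³⁺ < Mg²⁺ < Na⁺ < O²⁻ < N³⁻. Na⁺ sits at position 3.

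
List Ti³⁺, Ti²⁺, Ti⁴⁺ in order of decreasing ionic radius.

Ti²⁺ > Ti³⁺ > Ti⁴⁺

These are all Ti ions. Removing more electrons (higher positive charge) pulls the remaining electrons in closer, so Ti⁴⁺ is smallest and Ti²⁺ is largest.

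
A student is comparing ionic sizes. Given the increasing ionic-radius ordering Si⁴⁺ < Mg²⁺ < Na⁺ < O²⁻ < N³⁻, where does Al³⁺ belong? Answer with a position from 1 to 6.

2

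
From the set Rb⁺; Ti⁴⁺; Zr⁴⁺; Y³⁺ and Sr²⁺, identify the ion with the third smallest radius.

Y³⁺

First list Z and electron count for each: Ti⁴⁺ (Z=22, 18 e⁻), Zr⁴⁺ (Z=40, 36 e⁻), Y³⁺ (Z=39, 36 e⁻), Sr²⁺ (Z=38, 36 e⁻), Rb⁺ (Z=37, 36 e⁻). Ti⁴⁺ < Zr⁴⁺ (same group, period 4 vs 5); Zr⁴⁺ < Y³⁺ (both 36 e⁻, Z=40>39); Y³⁺ < Sr²⁺ (both 36 e⁻, Z=39>38); Sr²⁺ < Rb⁺ (isoelectronic, higher Z=38 is smaller).
That gives Ti⁴⁺ < Zr⁴⁺ < Y³⁺ < Sr²⁺ < Rb⁺. From the smallest end, number 3 is Y³⁺.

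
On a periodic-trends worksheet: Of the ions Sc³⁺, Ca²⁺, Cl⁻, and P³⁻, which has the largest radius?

Each ion has 18 electrons. The ranking follows nuclear charge in reverse — greater Z gives a smaller radius. Sc³⁺ (Z=21), Ca²⁺ (Z=20), Cl⁻ (Z=17), P³⁻ (Z=15).

P³⁻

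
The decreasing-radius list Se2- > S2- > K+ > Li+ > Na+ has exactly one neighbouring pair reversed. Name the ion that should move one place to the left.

The pair Li+, Na+ is the wrong way round — Li+ and Na+ are in one column with the same charge; the lighter period-2 ion has one fewer shell and is smaller. All other adjacent pairs agree with periodic trends, so Na+ is the misplaced ion.

Na+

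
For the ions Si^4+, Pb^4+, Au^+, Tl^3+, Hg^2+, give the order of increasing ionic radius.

Electron counts and nuclear charges: Si^4+ has 10 e⁻ (Z=14), Pb^4+ has 78 e⁻ (Z=82), Tl^3+ has 78 e⁻ (Z=81), Hg^2+ has 78 e⁻ (Z=80), Au^+ has 78 e⁻ (Z=79). Si^4+ < Pb^4+ (same group, period 3 vs 6); Pb^4+ < Tl^3+ (isoelectronic, higher Z=82 is smaller); Tl^3+ < Hg^2+ (both 78 e⁻, Z=81>80); Hg^2+ < Au^+ (both 78 e⁻, Z=80>79).

Si^4+ < Pb^4+ < Tl^3+ < Hg^2+ < Au^+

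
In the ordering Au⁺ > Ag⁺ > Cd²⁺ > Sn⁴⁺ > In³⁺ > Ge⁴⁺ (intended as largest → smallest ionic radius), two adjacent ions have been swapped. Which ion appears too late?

In³⁺

Scanning neighbour by neighbour, only Sn⁴⁺/In³⁺ violates a trend: both have 46 electrons but Z(Sn)=50 > Z(In)=49, so Sn⁴⁺ should be the smaller of the two. That makes In³⁺ the one sitting a position late relative to where it belongs.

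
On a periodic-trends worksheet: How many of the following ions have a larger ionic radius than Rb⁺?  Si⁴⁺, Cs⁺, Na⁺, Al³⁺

1

Tabulating Z and e⁻: Si⁴⁺ has 10 e⁻ (Z=14), Al³⁺ has 10 e⁻ (Z=13), Na⁺ has 10 e⁻ (Z=11), Rb⁺ has 36 e⁻ (Z=37), Cs⁺ has 54 e⁻ (Z=55). Si⁴⁺ < Al³⁺ (isoelectronic, higher Z=14 is smaller); Al³⁺ < Na⁺ (isoelectronic, higher Z=13 is smaller); Na⁺ < Rb⁺ (same group, period 3 vs 5); Rb⁺ < Cs⁺ (same group, period 5 vs 6).
Placing each against Rb⁺: smaller — Si⁴⁺, Al³⁺, Na⁺; larger — Cs⁺. That's 1.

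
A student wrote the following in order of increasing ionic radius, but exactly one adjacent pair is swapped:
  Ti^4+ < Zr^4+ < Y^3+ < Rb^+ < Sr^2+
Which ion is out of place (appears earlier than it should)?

Rb^+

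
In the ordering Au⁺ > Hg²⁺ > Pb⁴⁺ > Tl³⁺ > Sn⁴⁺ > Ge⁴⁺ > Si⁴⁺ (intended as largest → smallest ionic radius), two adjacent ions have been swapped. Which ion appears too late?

Check each adjacent pair. Pb⁴⁺ and Tl³⁺ are reversed: both have 78 electrons but Z(Pb)=82 > Z(Tl)=81, so Pb⁴⁺ should be the smaller of the two. No other neighbouring pair contradicts the periodic trends, so Tl³⁺ is the ion listed too late.

Tl³⁺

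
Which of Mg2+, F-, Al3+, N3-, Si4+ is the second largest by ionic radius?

F-

These species are isoelectronic with 10 electrons. The only difference is the number of protons: Si4+ (Z=14), Al3+ (Z=13), Mg2+ (Z=12), F- (Z=9), N3- (Z=7). The strongest nuclear pull (Si4+) gives the smallest ion.
Ordering: Si4+ < Al3+ < Mg2+ < F- < N3-. The second largest is F-.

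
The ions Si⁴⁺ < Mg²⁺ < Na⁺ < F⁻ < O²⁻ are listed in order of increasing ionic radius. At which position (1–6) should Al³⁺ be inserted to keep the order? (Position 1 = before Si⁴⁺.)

2

These species are isoelectronic with 10 electrons. The only difference is the number of protons: Si⁴⁺ (Z=14), Al³⁺ (Z=13), Mg²⁺ (Z=12), Na⁺ (Z=11), F⁻ (Z=9), O²⁻ (Z=8). The strongest nuclear pull (Si⁴⁺) gives the smallest ion.
The complete sequence is Si⁴⁺ < Al³⁺ < Mg²⁺ < Na⁺ < F⁻ < O²⁻. Al³⁺ sits at position 2.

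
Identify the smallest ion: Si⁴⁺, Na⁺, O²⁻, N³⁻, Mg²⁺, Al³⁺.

Si⁴⁺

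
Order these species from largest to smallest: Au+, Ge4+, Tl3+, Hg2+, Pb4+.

First list Z and electron count for each: Ge4+ (Z=32, 28 e⁻), Pb4+ (Z=82, 78 e⁻), Tl3+ (Z=81, 78 e⁻), Hg2+ (Z=80, 78 e⁻), Au+ (Z=79, 78 e⁻). Ge4+ < Pb4+ (same group, 2 shells fewer); Pb4+ < Tl3+ (isoelectronic, higher Z=82 is smaller); Tl3+ < Hg2+ (both 78 e⁻, Z=81>80); Hg2+ < Au+ (both 78 e⁻, Z=80>79).

Au+ > Hg2+ > Tl3+ > Pb4+ > Ge4+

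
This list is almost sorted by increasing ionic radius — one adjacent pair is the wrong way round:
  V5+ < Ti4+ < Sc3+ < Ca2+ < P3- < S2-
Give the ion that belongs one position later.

Check each adjacent pair. P3- and S2- are reversed: they are isoelectronic (18 e⁻) and S has more protons than P (16 vs 15), making S2- smaller. No other neighbouring pair contradicts the periodic trends, so P3- is the ion listed too early.

P3-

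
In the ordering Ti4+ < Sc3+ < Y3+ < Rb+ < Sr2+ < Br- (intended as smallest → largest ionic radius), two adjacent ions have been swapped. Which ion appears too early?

Rb+

Check each adjacent pair. Rb+ and Sr2+ are reversed: Sr2+ and Rb+ share 36 electrons; the higher nuclear charge on Sr (Z=38) contracts it more, so Sr2+ < Rb+. No other neighbouring pair contradicts the periodic trends, so Rb+ is the ion listed too early.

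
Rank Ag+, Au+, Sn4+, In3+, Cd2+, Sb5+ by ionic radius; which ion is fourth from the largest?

Electron counts and nuclear charges: Sb5+ has 46 e⁻ (Z=51), Sn4+ has 46 e⁻ (Z=50), In3+ has 46 e⁻ (Z=49), Cd2+ has 46 e⁻ (Z=48), Ag+ has 46 e⁻ (Z=47), Au+ has 78 e⁻ (Z=79). Sb5+ < Sn4+ (both 46 e⁻, Z=51>50); Sn4+ < In3+ (both 46 e⁻, Z=50>49); In3+ < Cd2+ (both 46 e⁻, Z=49>48); Cd2+ < Ag+ (both 46 e⁻, Z=48>47); Ag+ < Au+ (same group, period 5 vs 6).
That gives Sb5+ < Sn4+ < In3+ < Cd2+ < Ag+ < Au+. From the largest end, number 4 is In3+.

In3+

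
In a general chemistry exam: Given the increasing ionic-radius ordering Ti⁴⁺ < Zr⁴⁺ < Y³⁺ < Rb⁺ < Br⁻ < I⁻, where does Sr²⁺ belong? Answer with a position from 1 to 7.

4

Ti⁴⁺ has 18 e⁻ (Z=22), Zr⁴⁺ has 36 e⁻ (Z=40), Y³⁺ has 36 e⁻ (Z=39), Sr²⁺ has 36 e⁻ (Z=38), Rb⁺ has 36 e⁻ (Z=37), Br⁻ has 36 e⁻ (Z=35), I⁻ has 54 e⁻ (Z=53). Ti⁴⁺ < Zr⁴⁺ (same group, period 4 vs 5); Zr⁴⁺ < Y³⁺ (both 36 e⁻, Z=40>39); Y³⁺ < Sr²⁺ (both 36 e⁻, Z=39>38); Sr²⁺ < Rb⁺ (both 36 e⁻, Z=38>37); Rb⁺ < Br⁻ (isoelectronic, higher Z=37 is smaller); Br⁻ < I⁻ (same group, period 4 vs 5).
The complete sequence is Ti⁴⁺ < Zr⁴⁺ < Y³⁺ < Sr²⁺ < Rb⁺ < Br⁻ < I⁻. Sr²⁺ sits at position 4.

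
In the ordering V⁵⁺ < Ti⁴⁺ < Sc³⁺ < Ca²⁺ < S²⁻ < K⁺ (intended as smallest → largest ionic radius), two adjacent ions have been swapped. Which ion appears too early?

S²⁻

Compare adjacent ions: they are isoelectronic (18 e⁻) and K has more protons than S (19 vs 16), making K⁺ smaller — yet in this increasing list S²⁻ sits before K⁺. Nothing else is reversed, so S²⁻ should move one place to the right.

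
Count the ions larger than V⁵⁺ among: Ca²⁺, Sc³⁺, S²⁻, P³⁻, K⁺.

All of these have 18 electrons (isoelectronic). With the same electron cloud, the ion with the most protons pulls it in tightest. Nuclear charges: V⁵⁺ (Z=23), Sc³⁺ (Z=21), Ca²⁺ (Z=20), K⁺ (Z=19), S²⁻ (Z=16), P³⁻ (Z=15). Highest Z is smallest.
Overall: V⁵⁺ < Sc³⁺ < Ca²⁺ < K⁺ < S²⁻ < P³⁻. V⁵⁺ has 0 below it and 5 above. That's 5.

5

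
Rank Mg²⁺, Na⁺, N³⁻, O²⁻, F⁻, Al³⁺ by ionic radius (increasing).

Each ion has 10 electrons. The ranking follows nuclear charge in reverse — greater Z gives a smaller radius. Al³⁺ (Z=13), Mg²⁺ (Z=12), Na⁺ (Z=11), F⁻ (Z=9), O²⁻ (Z=8), N³⁻ (Z=7).

Al³⁺ < Mg²⁺ < Na⁺ < F⁻ < O²⁻ < N³⁻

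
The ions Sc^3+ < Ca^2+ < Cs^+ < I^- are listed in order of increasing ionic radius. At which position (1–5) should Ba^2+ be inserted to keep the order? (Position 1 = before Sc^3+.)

Tabulating Z and e⁻: Sc^3+ (Z=21, 18 e⁻), Ca^2+ (Z=20, 18 e⁻), Ba^2+ (Z=56, 54 e⁻), Cs^+ (Z=55, 54 e⁻), I^- (Z=53, 54 e⁻). Sc^3+ < Ca^2+ (isoelectronic, higher Z=21 is smaller); Ca^2+ < Ba^2+ (same group, 2 shells fewer); Ba^2+ < Cs^+ (isoelectronic, higher Z=56 is smaller); Cs^+ < I^- (isoelectronic, higher Z=55 is smaller).
The complete sequence is Sc^3+ < Ca^2+ < Ba^2+ < Cs^+ < I^-. Ba^2+ sits at position 3.

3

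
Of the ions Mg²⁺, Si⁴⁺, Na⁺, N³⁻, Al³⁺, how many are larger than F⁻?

Isoelectronic series (10 e⁻ each). Size is set by nuclear charge: more protons means a smaller ion. Si⁴⁺ (Z=14), Al³⁺ (Z=13), Mg²⁺ (Z=12), Na⁺ (Z=11), F⁻ (Z=9), N³⁻ (Z=7).
Overall: Si⁴⁺ < Al³⁺ < Mg²⁺ < Na⁺ < F⁻ < N³⁻. F⁻ has 4 below it and 1 above. That's 1.

1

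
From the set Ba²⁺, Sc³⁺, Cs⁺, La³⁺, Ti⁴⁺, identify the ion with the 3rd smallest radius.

First list Z and electron count for each: Ti⁴⁺ (Z=22, 18 e⁻), Sc³⁺ (Z=21, 18 e⁻), La³⁺ (Z=57, 54 e⁻), Ba²⁺ (Z=56, 54 e⁻), Cs⁺ (Z=55, 54 e⁻). Ti⁴⁺ < Sc³⁺ (both 18 e⁻, Z=22>21); Sc³⁺ < La³⁺ (same group, 2 shells fewer); La³⁺ < Ba²⁺ (isoelectronic, higher Z=57 is smaller); Ba²⁺ < Cs⁺ (both 54 e⁻, Z=56>55).
Ordering: Ti⁴⁺ < Sc³⁺ < La³⁺ < Ba²⁺ < Cs⁺. The 3rd smallest is La³⁺.

La³⁺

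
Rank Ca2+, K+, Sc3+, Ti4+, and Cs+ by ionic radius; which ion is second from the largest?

Ti4+: 18 e⁻, Z=22, Sc3+: 18 e⁻, Z=21, Ca2+: 18 e⁻, Z=20, K+: 18 e⁻, Z=19, Cs+: 54 e⁻, Z=55. Ti4+ < Sc3+ (isoelectronic, higher Z=22 is smaller); Sc3+ < Ca2+ (isoelectronic, higher Z=21 is smaller); Ca2+ < K+ (isoelectronic, higher Z=20 is smaller); K+ < Cs+ (same group, 2 shells fewer).
That gives Ti4+ < Sc3+ < Ca2+ < K+ < Cs+. From the largest end, number 2 is K+.

K+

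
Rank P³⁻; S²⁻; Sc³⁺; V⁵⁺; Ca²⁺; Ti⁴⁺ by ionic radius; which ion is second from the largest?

These species are isoelectronic with 18 electrons. The only difference is the number of protons: V⁵⁺ (Z=23), Ti⁴⁺ (Z=22), Sc³⁺ (Z=21), Ca²⁺ (Z=20), S²⁻ (Z=16), P³⁻ (Z=15). The strongest nuclear pull (V⁵⁺) gives the smallest ion.
So the order is V⁵⁺ < Ti⁴⁺ < Sc³⁺ < Ca²⁺ < S²⁻ < P³⁻; the 2nd-largest ion is S²⁻.

S²⁻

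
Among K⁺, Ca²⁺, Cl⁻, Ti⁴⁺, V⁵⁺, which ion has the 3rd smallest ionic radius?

Ca²⁺

Each ion has 18 electrons. The ranking follows nuclear charge in reverse — greater Z gives a smaller radius. V⁵⁺ (Z=23), Ti⁴⁺ (Z=22), Ca²⁺ (Z=20), K⁺ (Z=19), Cl⁻ (Z=17).
So the order is V⁵⁺ < Ti⁴⁺ < Ca²⁺ < K⁺ < Cl⁻; the 3rd-smallest ion is Ca²⁺.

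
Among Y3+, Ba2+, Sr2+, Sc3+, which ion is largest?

Tabulating Z and e⁻: Sc3+ (Z=21, 18 e⁻), Y3+ (Z=39, 36 e⁻), Sr2+ (Z=38, 36 e⁻), Ba2+ (Z=56, 54 e⁻). Sc3+ < Y3+ (same group, 1 shell fewer); Y3+ < Sr2+ (both 36 e⁻, Z=39>38); Sr2+ < Ba2+ (same group, 1 shell fewer).

Ba2+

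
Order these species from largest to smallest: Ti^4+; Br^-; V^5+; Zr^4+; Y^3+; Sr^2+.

Br^- > Sr^2+ > Y^3+ > Zr^4+ > Ti^4+ > V^5+

Tabulating Z and e⁻: V^5+: 18 e⁻, Z=23, Ti^4+: 18 e⁻, Z=22, Zr^4+: 36 e⁻, Z=40, Y^3+: 36 e⁻, Z=39, Sr^2+: 36 e⁻, Z=38, Br^-: 36 e⁻, Z=35. V^5+ < Ti^4+ (isoelectronic, higher Z=23 is smaller); Ti^4+ < Zr^4+ (same group, 1 shell fewer); Zr^4+ < Y^3+ (both 36 e⁻, Z=40>39); Y^3+ < Sr^2+ (isoelectronic, higher Z=39 is smaller); Sr^2+ < Br^- (isoelectronic, higher Z=38 is smaller).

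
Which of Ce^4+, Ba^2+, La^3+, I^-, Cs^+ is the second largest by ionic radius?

Cs^+

These species are isoelectronic with 54 electrons. The only difference is the number of protons: Ce^4+ (Z=58), La^3+ (Z=57), Ba^2+ (Z=56), Cs^+ (Z=55), I^- (Z=53). The strongest nuclear pull (Ce^4+) gives the smallest ion.
So the order is Ce^4+ < La^3+ < Ba^2+ < Cs^+ < I^-; the 2nd-largest ion is Cs^+.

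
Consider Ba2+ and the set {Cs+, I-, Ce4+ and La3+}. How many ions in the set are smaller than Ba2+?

2

All of these have 54 electrons (isoelectronic). With the same electron cloud, the ion with the most protons pulls it in tightest. Nuclear charges: Ce4+ (Z=58), La3+ (Z=57), Ba2+ (Z=56), Cs+ (Z=55), I- (Z=53). Highest Z is smallest.
Relative to Ba2+, the ions that are smaller are Ce4+, La3+. That's 2.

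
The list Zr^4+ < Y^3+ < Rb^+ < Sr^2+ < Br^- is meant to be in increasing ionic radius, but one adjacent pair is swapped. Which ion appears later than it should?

Sr^2+

The pair Rb^+, Sr^2+ is the wrong way round — Sr^2+ and Rb^+ share 36 electrons; the higher nuclear charge on Sr (Z=38) contracts it more, so Sr^2+ < Rb^+. All other adjacent pairs agree with periodic trends, so Sr^2+ is the misplaced ion.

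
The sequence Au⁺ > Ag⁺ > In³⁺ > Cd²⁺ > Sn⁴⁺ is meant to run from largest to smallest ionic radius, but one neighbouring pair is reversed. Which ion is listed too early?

In³⁺

Check each adjacent pair. In³⁺ and Cd²⁺ are reversed: they are isoelectronic (46 e⁻) and In has more protons than Cd (49 vs 48), making In³⁺ smaller. No other neighbouring pair contradicts the periodic trends, so In³⁺ is the ion listed too early.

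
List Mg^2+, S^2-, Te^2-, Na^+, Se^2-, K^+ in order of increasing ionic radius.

Mg^2+ < Na^+ < K^+ < S^2- < Se^2- < Te^2-

Tabulating Z and e⁻: Mg^2+: 10 e⁻, Z=12, Na^+: 10 e⁻, Z=11, K^+: 18 e⁻, Z=19, S^2-: 18 e⁻, Z=16, Se^2-: 36 e⁻, Z=34, Te^2-: 54 e⁻, Z=52. Mg^2+ < Na^+ (both 10 e⁻, Z=12>11); Na^+ < K^+ (same group, period 3 vs 4); K^+ < S^2- (isoelectronic, higher Z=19 is smaller); S^2- < Se^2- (same group, 1 shell fewer); Se^2- < Te^2- (same group, period 4 vs 5).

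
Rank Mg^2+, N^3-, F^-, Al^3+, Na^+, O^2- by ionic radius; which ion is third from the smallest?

Na^+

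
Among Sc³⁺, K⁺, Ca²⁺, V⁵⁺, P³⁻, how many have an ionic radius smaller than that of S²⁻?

4

Each ion has 18 electrons. The ranking follows nuclear charge in reverse — greater Z gives a smaller radius. V⁵⁺ (Z=23), Sc³⁺ (Z=21), Ca²⁺ (Z=20), K⁺ (Z=19), S²⁻ (Z=16), P³⁻ (Z=15).
Placing each against S²⁻: smaller — V⁵⁺, Sc³⁺, Ca²⁺, K⁺; larger — P³⁻. So 4 are smaller.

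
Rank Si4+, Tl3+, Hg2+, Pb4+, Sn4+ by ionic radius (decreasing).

Si4+: 10 e⁻, Z=14, Sn4+: 46 e⁻, Z=50, Pb4+: 78 e⁻, Z=82, Tl3+: 78 e⁻, Z=81, Hg2+: 78 e⁻, Z=80. Si4+ < Sn4+ (same group, period 3 vs 5); Sn4+ < Pb4+ (same group, period 5 vs 6); Pb4+ < Tl3+ (both 78 e⁻, Z=82>81); Tl3+ < Hg2+ (isoelectronic, higher Z=81 is smaller).

Hg2+ > Tl3+ > Pb4+ > Sn4+ > Si4+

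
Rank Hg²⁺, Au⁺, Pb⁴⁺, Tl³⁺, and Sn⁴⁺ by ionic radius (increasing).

Sn⁴⁺ < Pb⁴⁺ < Tl³⁺ < Hg²⁺ < Au⁺

Work out protons and electrons: Sn⁴⁺ has 46 e⁻ (Z=50), Pb⁴⁺ has 78 e⁻ (Z=82), Tl³⁺ has 78 e⁻ (Z=81), Hg²⁺ has 78 e⁻ (Z=80), Au⁺ has 78 e⁻ (Z=79). Sn⁴⁺ < Pb⁴⁺ (same group, period 5 vs 6); Pb⁴⁺ < Tl³⁺ (isoelectronic, higher Z=82 is smaller); Tl³⁺ < Hg²⁺ (both 78 e⁻, Z=81>80); Hg²⁺ < Au⁺ (isoelectronic, higher Z=80 is smaller).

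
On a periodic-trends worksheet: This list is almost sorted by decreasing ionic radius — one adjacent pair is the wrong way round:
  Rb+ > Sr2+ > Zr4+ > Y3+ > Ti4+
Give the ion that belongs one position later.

The pair Zr4+, Y3+ is the wrong way round — Zr4+ and Y3+ share 36 electrons; the higher nuclear charge on Zr (Z=40) contracts it more, so Zr4+ < Y3+. All other adjacent pairs agree with periodic trends, so Zr4+ is the misplaced ion.

Zr4+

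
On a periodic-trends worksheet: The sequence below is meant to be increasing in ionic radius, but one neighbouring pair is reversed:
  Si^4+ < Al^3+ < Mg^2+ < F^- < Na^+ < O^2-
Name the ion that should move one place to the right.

Compare adjacent ions: Na^+ and F^- share 10 electrons; the higher nuclear charge on Na (Z=11) contracts it more, so Na^+ < F^- — yet in this increasing list F^- sits before Na^+. Nothing else is reversed, so F^- should move one place to the right.

F^-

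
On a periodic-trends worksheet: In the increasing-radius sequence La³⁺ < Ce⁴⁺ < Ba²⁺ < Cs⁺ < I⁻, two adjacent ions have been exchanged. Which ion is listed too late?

Ce⁴⁺

Check each adjacent pair. La³⁺ and Ce⁴⁺ are reversed: they are isoelectronic (54 e⁻) and Ce has more protons than La (58 vs 57), making Ce⁴⁺ smaller. No other neighbouring pair contradicts the periodic trends, so Ce⁴⁺ is the ion listed too late.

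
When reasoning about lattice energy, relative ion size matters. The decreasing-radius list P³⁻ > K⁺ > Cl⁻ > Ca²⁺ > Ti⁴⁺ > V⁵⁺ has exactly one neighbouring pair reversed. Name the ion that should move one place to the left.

Cl⁻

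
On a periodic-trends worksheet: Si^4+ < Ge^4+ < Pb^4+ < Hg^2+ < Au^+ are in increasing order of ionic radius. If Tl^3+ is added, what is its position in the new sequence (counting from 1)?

Tabulating Z and e⁻: Si^4+ has 10 e⁻ (Z=14), Ge^4+ has 28 e⁻ (Z=32), Pb^4+ has 78 e⁻ (Z=82), Tl^3+ has 78 e⁻ (Z=81), Hg^2+ has 78 e⁻ (Z=80), Au^+ has 78 e⁻ (Z=79). Si^4+ < Ge^4+ (same group, period 3 vs 4); Ge^4+ < Pb^4+ (same group, 2 shells fewer); Pb^4+ < Tl^3+ (both 78 e⁻, Z=82>81); Tl^3+ < Hg^2+ (both 78 e⁻, Z=81>80); Hg^2+ < Au^+ (both 78 e⁻, Z=80>79).
Merged order: Si^4+ < Ge^4+ < Pb^4+ < Tl^3+ < Hg^2+ < Au^+ — Tl^3+ is number 4.

4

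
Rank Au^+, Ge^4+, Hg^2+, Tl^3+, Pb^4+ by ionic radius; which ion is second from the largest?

Hg^2+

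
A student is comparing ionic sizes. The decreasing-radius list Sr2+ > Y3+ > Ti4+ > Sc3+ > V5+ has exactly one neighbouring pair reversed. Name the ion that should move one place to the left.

Sc3+

Scanning neighbour by neighbour, only Ti4+/Sc3+ violates a trend: Ti4+ and Sc3+ share 18 electrons; the higher nuclear charge on Ti (Z=22) contracts it more, so Ti4+ < Sc3+. That makes Sc3+ the one sitting a position late relative to where it belongs.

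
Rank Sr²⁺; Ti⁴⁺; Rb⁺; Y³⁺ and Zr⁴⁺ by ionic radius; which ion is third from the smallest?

Electron counts and nuclear charges: Ti⁴⁺: 18 e⁻, Z=22, Zr⁴⁺: 36 e⁻, Z=40, Y³⁺: 36 e⁻, Z=39, Sr²⁺: 36 e⁻, Z=38, Rb⁺: 36 e⁻, Z=37. Ti⁴⁺ < Zr⁴⁺ (same group, 1 shell fewer); Zr⁴⁺ < Y³⁺ (isoelectronic, higher Z=40 is smaller); Y³⁺ < Sr²⁺ (isoelectronic, higher Z=39 is smaller); Sr²⁺ < Rb⁺ (isoelectronic, higher Z=38 is smaller).
Full ascending order: Ti⁴⁺ < Zr⁴⁺ < Y³⁺ < Sr²⁺ < Rb⁺. Counting from the smallest, position 3 is Y³⁺.

Y³⁺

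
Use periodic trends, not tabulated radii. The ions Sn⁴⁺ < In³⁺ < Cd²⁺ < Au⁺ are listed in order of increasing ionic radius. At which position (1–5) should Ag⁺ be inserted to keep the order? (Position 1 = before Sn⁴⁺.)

Sn⁴⁺ (Z=50, 46 e⁻), In³⁺ (Z=49, 46 e⁻), Cd²⁺ (Z=48, 46 e⁻), Ag⁺ (Z=47, 46 e⁻), Au⁺ (Z=79, 78 e⁻). Sn⁴⁺ < In³⁺ (both 46 e⁻, Z=50>49); In³⁺ < Cd²⁺ (isoelectronic, higher Z=49 is smaller); Cd²⁺ < Ag⁺ (isoelectronic, higher Z=48 is smaller); Ag⁺ < Au⁺ (same group, period 5 vs 6).
With Ag⁺ included the full order is Sn⁴⁺ < In³⁺ < Cd²⁺ < Ag⁺ < Au⁺, so it takes position 4.

4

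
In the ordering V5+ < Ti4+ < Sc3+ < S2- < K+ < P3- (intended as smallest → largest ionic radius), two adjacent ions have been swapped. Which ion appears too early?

S2-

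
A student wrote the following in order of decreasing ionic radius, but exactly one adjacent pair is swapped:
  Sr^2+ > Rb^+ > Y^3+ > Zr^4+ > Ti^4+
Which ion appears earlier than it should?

Sr^2+

Compare adjacent ions: Sr^2+ and Rb^+ share 36 electrons; the higher nuclear charge on Sr (Z=38) contracts it more, so Sr^2+ < Rb^+ — yet in this decreasing list Sr^2+ sits before Rb^+. Nothing else is reversed, so Sr^2+ should move one place to the right.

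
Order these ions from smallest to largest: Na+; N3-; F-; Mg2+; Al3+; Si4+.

Si4+ < Al3+ < Mg2+ < Na+ < F- < N3-

Isoelectronic series (10 e⁻ each). Size is set by nuclear charge: more protons means a smaller ion. Si4+ (Z=14), Al3+ (Z=13), Mg2+ (Z=12), Na+ (Z=11), F- (Z=9), N3- (Z=7).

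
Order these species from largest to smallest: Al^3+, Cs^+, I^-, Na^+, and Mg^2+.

I^- > Cs^+ > Na^+ > Mg^2+ > Al^3+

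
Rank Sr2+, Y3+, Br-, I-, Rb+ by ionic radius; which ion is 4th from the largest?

Sr2+

Electron counts and nuclear charges: Y3+ has 36 e⁻ (Z=39), Sr2+ has 36 e⁻ (Z=38), Rb+ has 36 e⁻ (Z=37), Br- has 36 e⁻ (Z=35), I- has 54 e⁻ (Z=53). Y3+ < Sr2+ (both 36 e⁻, Z=39>38); Sr2+ < Rb+ (isoelectronic, higher Z=38 is smaller); Rb+ < Br- (both 36 e⁻, Z=37>35); Br- < I- (same group, 1 shell fewer).
That gives Y3+ < Sr2+ < Rb+ < Br- < I-. From the largest end, number 4 is Sr2+.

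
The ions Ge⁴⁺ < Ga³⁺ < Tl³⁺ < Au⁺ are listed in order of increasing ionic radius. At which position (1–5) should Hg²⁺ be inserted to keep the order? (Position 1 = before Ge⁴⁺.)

4

Electron counts and nuclear charges: Ge⁴⁺: 28 e⁻, Z=32, Ga³⁺: 28 e⁻, Z=31, Tl³⁺: 78 e⁻, Z=81, Hg²⁺: 78 e⁻, Z=80, Au⁺: 78 e⁻, Z=79. Ge⁴⁺ < Ga³⁺ (both 28 e⁻, Z=32>31); Ga³⁺ < Tl³⁺ (same group, 2 shells fewer); Tl³⁺ < Hg²⁺ (isoelectronic, higher Z=81 is smaller); Hg²⁺ < Au⁺ (isoelectronic, higher Z=80 is smaller).
With Hg²⁺ included the full order is Ge⁴⁺ < Ga³⁺ < Tl³⁺ < Hg²⁺ < Au⁺, so it takes position 4.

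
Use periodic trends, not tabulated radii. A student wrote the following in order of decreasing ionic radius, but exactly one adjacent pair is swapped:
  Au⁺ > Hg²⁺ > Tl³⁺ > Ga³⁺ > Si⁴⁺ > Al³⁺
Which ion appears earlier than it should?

Si⁴⁺

Scanning neighbour by neighbour, only Si⁴⁺/Al³⁺ violates a trend: they are isoelectronic (10 e⁻) and Si has more protons than Al (14 vs 13), making Si⁴⁺ smaller. That makes Si⁴⁺ the one sitting a position early relative to where it belongs.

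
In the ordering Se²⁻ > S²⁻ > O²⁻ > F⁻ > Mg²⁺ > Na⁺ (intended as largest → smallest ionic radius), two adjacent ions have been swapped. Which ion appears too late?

Na⁺

The pair Mg²⁺, Na⁺ is the wrong way round — both have 10 electrons but Z(Mg)=12 > Z(Na)=11, so Mg²⁺ should be the smaller of the two. All other adjacent pairs agree with periodic trends, so Na⁺ is the misplaced ion.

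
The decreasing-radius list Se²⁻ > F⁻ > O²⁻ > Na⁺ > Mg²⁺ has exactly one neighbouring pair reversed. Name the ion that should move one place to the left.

O²⁻

The pair F⁻, O²⁻ is the wrong way round — F⁻ and O²⁻ share 10 electrons; the higher nuclear charge on F (Z=9) contracts it more, so F⁻ < O²⁻. All other adjacent pairs agree with periodic trends, so O²⁻ is the misplaced ion.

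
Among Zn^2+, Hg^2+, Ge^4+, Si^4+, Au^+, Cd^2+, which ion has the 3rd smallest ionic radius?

Electron counts and nuclear charges: Si^4+: 10 e⁻, Z=14, Ge^4+: 28 e⁻, Z=32, Zn^2+: 28 e⁻, Z=30, Cd^2+: 46 e⁻, Z=48, Hg^2+: 78 e⁻, Z=80, Au^+: 78 e⁻, Z=79. Si^4+ < Ge^4+ (same group, 1 shell fewer); Ge^4+ < Zn^2+ (both 28 e⁻, Z=32>30); Zn^2+ < Cd^2+ (same group, period 4 vs 5); Cd^2+ < Hg^2+ (same group, 1 shell fewer); Hg^2+ < Au^+ (both 78 e⁻, Z=80>79).
Full ascending order: Si^4+ < Ge^4+ < Zn^2+ < Cd^2+ < Hg^2+ < Au^+. Counting from the smallest, position 3 is Zn^2+.

Zn^2+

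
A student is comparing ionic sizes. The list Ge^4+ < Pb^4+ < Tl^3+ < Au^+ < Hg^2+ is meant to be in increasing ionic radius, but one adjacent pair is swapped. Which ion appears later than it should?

Check each adjacent pair. Au^+ and Hg^2+ are reversed: they are isoelectronic (78 e⁻) and Hg has more protons than Au (80 vs 79), making Hg^2+ smaller. No other neighbouring pair contradicts the periodic trends, so Hg^2+ is the ion listed too late.

Hg^2+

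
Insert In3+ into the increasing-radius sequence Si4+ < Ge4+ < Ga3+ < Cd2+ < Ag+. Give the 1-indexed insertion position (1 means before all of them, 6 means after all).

4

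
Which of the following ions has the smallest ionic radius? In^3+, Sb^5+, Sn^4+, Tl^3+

Sb^5+

First list Z and electron count for each: Sb^5+ has 46 e⁻ (Z=51), Sn^4+ has 46 e⁻ (Z=50), In^3+ has 46 e⁻ (Z=49), Tl^3+ has 78 e⁻ (Z=81). Sb^5+ < Sn^4+ (isoelectronic, higher Z=51 is smaller); Sn^4+ < In^3+ (both 46 e⁻, Z=50>49); In^3+ < Tl^3+ (same group, period 5 vs 6).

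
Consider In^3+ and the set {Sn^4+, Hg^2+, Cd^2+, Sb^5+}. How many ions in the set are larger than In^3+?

First list Z and electron count for each: Sb^5+: 46 e⁻, Z=51, Sn^4+: 46 e⁻, Z=50, In^3+: 46 e⁻, Z=49, Cd^2+: 46 e⁻, Z=48, Hg^2+: 78 e⁻, Z=80. Sb^5+ < Sn^4+ (both 46 e⁻, Z=51>50); Sn^4+ < In^3+ (isoelectronic, higher Z=50 is smaller); In^3+ < Cd^2+ (isoelectronic, higher Z=49 is smaller); Cd^2+ < Hg^2+ (same group, period 5 vs 6).
Relative to In^3+, the ions that are larger are Cd^2+, Hg^2+. That's 2.

2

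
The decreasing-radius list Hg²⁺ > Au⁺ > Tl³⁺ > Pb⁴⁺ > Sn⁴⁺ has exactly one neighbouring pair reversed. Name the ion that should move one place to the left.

Au⁺

Scanning neighbour by neighbour, only Hg²⁺/Au⁺ violates a trend: they are isoelectronic (78 e⁻) and Hg has more protons than Au (80 vs 79), making Hg²⁺ smaller. That makes Au⁺ the one sitting a position late relative to where it belongs.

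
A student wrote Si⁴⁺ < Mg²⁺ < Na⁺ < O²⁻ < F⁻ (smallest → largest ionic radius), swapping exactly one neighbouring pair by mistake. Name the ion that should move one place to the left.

F⁻

The pair O²⁻, F⁻ is the wrong way round — both have 10 electrons but Z(F)=9 > Z(O)=8, so F⁻ should be the smaller of the two. All other adjacent pairs agree with periodic trends, so F⁻ is the misplaced ion.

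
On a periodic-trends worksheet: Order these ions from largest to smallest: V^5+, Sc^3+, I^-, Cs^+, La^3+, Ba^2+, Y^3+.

First list Z and electron count for each: V^5+: 18 e⁻, Z=23, Sc^3+: 18 e⁻, Z=21, Y^3+: 36 e⁻, Z=39, La^3+: 54 e⁻, Z=57, Ba^2+: 54 e⁻, Z=56, Cs^+: 54 e⁻, Z=55, I^-: 54 e⁻, Z=53. V^5+ < Sc^3+ (both 18 e⁻, Z=23>21); Sc^3+ < Y^3+ (same group, 1 shell fewer); Y^3+ < La^3+ (same group, 1 shell fewer); La^3+ < Ba^2+ (isoelectronic, higher Z=57 is smaller); Ba^2+ < Cs^+ (isoelectronic, higher Z=56 is smaller); Cs^+ < I^- (both 54 e⁻, Z=55>53).

I^- > Cs^+ > Ba^2+ > La^3+ > Y^3+ > Sc^3+ > V^5+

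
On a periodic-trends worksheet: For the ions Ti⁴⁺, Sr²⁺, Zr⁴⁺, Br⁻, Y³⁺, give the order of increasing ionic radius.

Ti⁴⁺ < Zr⁴⁺ < Y³⁺ < Sr²⁺ < Br⁻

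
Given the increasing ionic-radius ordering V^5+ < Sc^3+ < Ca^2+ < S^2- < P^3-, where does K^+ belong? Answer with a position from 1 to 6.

4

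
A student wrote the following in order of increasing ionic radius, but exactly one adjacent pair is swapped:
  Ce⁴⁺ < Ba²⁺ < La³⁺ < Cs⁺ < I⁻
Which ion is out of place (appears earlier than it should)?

Ba²⁺

Scanning neighbour by neighbour, only Ba²⁺/La³⁺ violates a trend: they are isoelectronic (54 e⁻) and La has more protons than Ba (57 vs 56), making La³⁺ smaller. That makes Ba²⁺ the one sitting a position early relative to where it belongs.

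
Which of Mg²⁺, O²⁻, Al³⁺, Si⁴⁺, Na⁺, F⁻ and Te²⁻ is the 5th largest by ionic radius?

Mg²⁺

Si⁴⁺: 10 e⁻, Z=14, Al³⁺: 10 e⁻, Z=13, Mg²⁺: 10 e⁻, Z=12, Na⁺: 10 e⁻, Z=11, F⁻: 10 e⁻, Z=9, O²⁻: 10 e⁻, Z=8, Te²⁻: 54 e⁻, Z=52. Si⁴⁺ < Al³⁺ (isoelectronic, higher Z=14 is smaller); Al³⁺ < Mg²⁺ (isoelectronic, higher Z=13 is smaller); Mg²⁺ < Na⁺ (both 10 e⁻, Z=12>11); Na⁺ < F⁻ (both 10 e⁻, Z=11>9); F⁻ < O²⁻ (both 10 e⁻, Z=9>8); O²⁻ < Te²⁻ (same group, 3 shells fewer).
So the order is Si⁴⁺ < Al³⁺ < Mg²⁺ < Na⁺ < F⁻ < O²⁻ < Te²⁻; the 5th-largest ion is Mg²⁺.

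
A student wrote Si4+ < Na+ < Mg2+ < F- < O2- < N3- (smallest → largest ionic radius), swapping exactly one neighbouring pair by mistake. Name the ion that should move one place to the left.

Mg2+

Compare adjacent ions: both have 10 electrons but Z(Mg)=12 > Z(Na)=11, so Mg2+ should be the smaller of the two — yet in this increasing list Na+ sits before Mg2+. Nothing else is reversed, so Mg2+ should move one place to the left.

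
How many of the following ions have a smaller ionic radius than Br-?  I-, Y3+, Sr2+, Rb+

3

Work out protons and electrons: Y3+: 36 e⁻, Z=39, Sr2+: 36 e⁻, Z=38, Rb+: 36 e⁻, Z=37, Br-: 36 e⁻, Z=35, I-: 54 e⁻, Z=53. Y3+ < Sr2+ (isoelectronic, higher Z=39 is smaller); Sr2+ < Rb+ (both 36 e⁻, Z=38>37); Rb+ < Br- (isoelectronic, higher Z=37 is smaller); Br- < I- (same group, period 4 vs 5).
Overall: Y3+ < Sr2+ < Rb+ < Br- < I-. Br- has 3 below it and 1 above. Count: 3.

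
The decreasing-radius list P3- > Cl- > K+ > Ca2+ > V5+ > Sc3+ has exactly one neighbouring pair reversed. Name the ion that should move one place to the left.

Sc3+

Compare adjacent ions: both have 18 electrons but Z(V)=23 > Z(Sc)=21, so V5+ should be the smaller of the two — yet in this decreasing list V5+ sits before Sc3+. Nothing else is reversed, so Sc3+ should move one place to the left.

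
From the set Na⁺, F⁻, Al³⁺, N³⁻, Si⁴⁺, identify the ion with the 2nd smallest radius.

Al³⁺

Isoelectronic series (10 e⁻ each). Size is set by nuclear charge: more protons means a smaller ion. Si⁴⁺ (Z=14), Al³⁺ (Z=13), Na⁺ (Z=11), F⁻ (Z=9), N³⁻ (Z=7).
Ordering: Si⁴⁺ < Al³⁺ < Na⁺ < F⁻ < N³⁻. The 2nd smallest is Al³⁺.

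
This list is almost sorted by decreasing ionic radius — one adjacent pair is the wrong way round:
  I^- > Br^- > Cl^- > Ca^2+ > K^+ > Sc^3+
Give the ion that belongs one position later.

Ca^2+

Scanning neighbour by neighbour, only Ca^2+/K^+ violates a trend: both have 18 electrons but Z(Ca)=20 > Z(K)=19, so Ca^2+ should be the smaller of the two. That makes Ca^2+ the one sitting a position early relative to where it belongs.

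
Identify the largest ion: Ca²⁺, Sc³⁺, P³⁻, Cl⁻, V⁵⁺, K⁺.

Each ion has 18 electrons. The ranking follows nuclear charge in reverse — greater Z gives a smaller radius. V⁵⁺ (Z=23), Sc³⁺ (Z=21), Ca²⁺ (Z=20), K⁺ (Z=19), Cl⁻ (Z=17), P³⁻ (Z=15).

P³⁻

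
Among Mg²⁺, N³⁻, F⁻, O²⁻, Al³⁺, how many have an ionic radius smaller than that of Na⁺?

2

Each ion has 10 electrons. The ranking follows nuclear charge in reverse — greater Z gives a smaller radius. Al³⁺ (Z=13), Mg²⁺ (Z=12), Na⁺ (Z=11), F⁻ (Z=9), O²⁻ (Z=8), N³⁻ (Z=7).
Relative to Na⁺, the ions that are smaller are Al³⁺, Mg²⁺. That's 2.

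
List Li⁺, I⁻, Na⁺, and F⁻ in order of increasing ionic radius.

Li⁺ < Na⁺ < F⁻ < I⁻

Li⁺: 2 e⁻, Z=3, Na⁺: 10 e⁻, Z=11, F⁻: 10 e⁻, Z=9, I⁻: 54 e⁻, Z=53. Li⁺ < Na⁺ (same group, period 2 vs 3); Na⁺ < F⁻ (isoelectronic, higher Z=11 is smaller); F⁻ < I⁻ (same group, period 2 vs 5).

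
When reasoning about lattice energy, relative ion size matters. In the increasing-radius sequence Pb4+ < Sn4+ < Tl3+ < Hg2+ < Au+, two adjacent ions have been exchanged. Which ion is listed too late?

Check each adjacent pair. Pb4+ and Sn4+ are reversed: same group and charge — period 5 sits above period 6, so Sn4+ is smaller. No other neighbouring pair contradicts the periodic trends, so Sn4+ is the ion listed too late.

Sn4+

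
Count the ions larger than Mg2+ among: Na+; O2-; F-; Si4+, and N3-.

4

Isoelectronic series (10 e⁻ each). Size is set by nuclear charge: more protons means a smaller ion. Si4+ (Z=14), Mg2+ (Z=12), Na+ (Z=11), F- (Z=9), O2- (Z=8), N3- (Z=7).
Placing each against Mg2+: smaller — Si4+; larger — Na+, F-, O2-, N3-. So 4 are larger.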